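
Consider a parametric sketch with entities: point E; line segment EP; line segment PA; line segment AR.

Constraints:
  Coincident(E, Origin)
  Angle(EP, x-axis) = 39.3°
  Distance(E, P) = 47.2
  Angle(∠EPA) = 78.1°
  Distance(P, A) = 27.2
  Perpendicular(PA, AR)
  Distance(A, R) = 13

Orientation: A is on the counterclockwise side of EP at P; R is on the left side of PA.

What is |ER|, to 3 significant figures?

37.5

∠EPA = 78.1°, so PA runs at 39.3° + (180° − 78.1°) = 141° from the x-axis; with |PA| = 27.2, A = P + 27.2·(cos 141°, sin 141°) = (15.3, 46.9). The perpendicularity gives AR at right angles to PA; with |AR| = 13.0 on the left of PA, R = A + 13.0·(-0.627, -0.779) = (7.18, 36.8). Then |ER| = |R − E| = 37.5.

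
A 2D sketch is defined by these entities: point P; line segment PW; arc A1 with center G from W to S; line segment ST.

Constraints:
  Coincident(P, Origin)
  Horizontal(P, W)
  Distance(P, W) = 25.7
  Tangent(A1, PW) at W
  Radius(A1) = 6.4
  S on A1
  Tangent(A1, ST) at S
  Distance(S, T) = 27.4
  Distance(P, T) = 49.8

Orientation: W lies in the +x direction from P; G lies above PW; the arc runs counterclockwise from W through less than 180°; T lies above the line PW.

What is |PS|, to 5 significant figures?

32.262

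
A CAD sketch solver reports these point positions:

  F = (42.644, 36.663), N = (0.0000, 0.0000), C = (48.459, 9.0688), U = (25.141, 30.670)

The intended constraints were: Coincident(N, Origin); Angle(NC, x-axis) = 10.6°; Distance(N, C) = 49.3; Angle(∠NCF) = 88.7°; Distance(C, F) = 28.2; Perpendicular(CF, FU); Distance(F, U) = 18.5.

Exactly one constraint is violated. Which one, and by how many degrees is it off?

Perpendicular(CF, FU) — off by 7.00°.

N = (0.00, 0.00) ✓; NC at 10.60° ✓; |NC| = 49.30 ✓; ∠NCF = 88.70° ✓; |CF| = 28.20 ✓; ∠(CF, FU) = 97.00° ✗; |FU| = 18.50 ✓.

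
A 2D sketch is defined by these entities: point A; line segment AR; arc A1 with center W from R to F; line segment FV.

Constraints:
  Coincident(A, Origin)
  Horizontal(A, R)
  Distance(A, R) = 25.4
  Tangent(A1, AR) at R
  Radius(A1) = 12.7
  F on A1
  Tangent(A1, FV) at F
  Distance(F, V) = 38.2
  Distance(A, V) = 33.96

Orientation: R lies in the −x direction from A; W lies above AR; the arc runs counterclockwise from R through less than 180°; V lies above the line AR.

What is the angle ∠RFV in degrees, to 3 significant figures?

156°

A is at the origin; A and R share the same y with |AR| = 25.4 and R on the −x side, so R = (-25.4, 0.00). Tangency of A1 to AR means the radius WR is perpendicular to AR, so W = R + (0, 12.7) = (-25.4, 12.7). Since WF ⟂ FV (tangency), |WV| = √(12.7² + 38.2²) = 40.3 regardless of where F sits on A1. So V lies on both circle(A, 33.96) and circle(W, 40.3); the above-AR intersection is V = (9.61, 32.6). F is the foot of the tangent from V: F = (-16.0, 4.20).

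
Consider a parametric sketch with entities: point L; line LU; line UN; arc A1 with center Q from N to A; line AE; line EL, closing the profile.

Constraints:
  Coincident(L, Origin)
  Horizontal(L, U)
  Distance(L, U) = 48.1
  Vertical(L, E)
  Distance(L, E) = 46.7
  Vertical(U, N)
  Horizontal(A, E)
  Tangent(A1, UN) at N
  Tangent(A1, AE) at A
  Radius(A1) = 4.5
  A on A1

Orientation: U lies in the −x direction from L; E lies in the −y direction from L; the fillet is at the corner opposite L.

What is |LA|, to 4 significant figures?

63.89

L is at the origin; LU is horizontal with |LU| = 48.1 and U on the −x side, so U = (-48.10, 0.000). LE is vertical with |LE| = 46.7 and E on the −y side, so E = (0.000, -46.70). The virtual corner opposite L is at (-48.10, -46.70). Since A1 is tangent to UN there, QN ⟂ UN and since A1 is tangent to AE there, QA ⟂ AE, with radius 4.5, so the center Q sits 4.5 in from both sides at Q = (-43.60, -42.20). That places the tangent points at N = (-48.10, -42.20) on UN and A = (-43.60, -46.70) on AE. Then |LA| = |A − L| = 63.89.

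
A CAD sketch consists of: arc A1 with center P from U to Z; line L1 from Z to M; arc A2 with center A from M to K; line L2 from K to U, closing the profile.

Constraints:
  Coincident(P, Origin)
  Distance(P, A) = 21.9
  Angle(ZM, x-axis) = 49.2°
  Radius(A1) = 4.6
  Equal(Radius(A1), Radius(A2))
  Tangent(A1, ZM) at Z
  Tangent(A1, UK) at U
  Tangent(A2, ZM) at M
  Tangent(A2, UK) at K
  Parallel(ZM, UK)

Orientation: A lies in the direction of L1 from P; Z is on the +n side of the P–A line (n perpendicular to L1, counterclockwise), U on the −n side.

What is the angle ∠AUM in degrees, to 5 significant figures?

10.925°

The slot axis is L1's direction at 49.2°, so u = (cos 49.2°, sin 49.2°) = (0.65342, 0.75700) and n = (−sin 49.2°, cos 49.2°) = (-0.75700, 0.65342). P is at the origin and A lies 21.9 along u from P, so A = 21.9·u = (14.310, 16.578). Tangency of A1 to both parallel lines with radius 4.6 puts Z and U at P ± 4.6·n: Z = (-3.4822, 3.0057), U = (3.4822, -3.0057). Equal radii place M and K the same way about A: M = A + 4.6·n = (10.828, 19.584), K = A − 4.6·n = (17.792, 13.572). Then cos ∠AUM = UA·UM / (|UA||UM|), giving 10.925°.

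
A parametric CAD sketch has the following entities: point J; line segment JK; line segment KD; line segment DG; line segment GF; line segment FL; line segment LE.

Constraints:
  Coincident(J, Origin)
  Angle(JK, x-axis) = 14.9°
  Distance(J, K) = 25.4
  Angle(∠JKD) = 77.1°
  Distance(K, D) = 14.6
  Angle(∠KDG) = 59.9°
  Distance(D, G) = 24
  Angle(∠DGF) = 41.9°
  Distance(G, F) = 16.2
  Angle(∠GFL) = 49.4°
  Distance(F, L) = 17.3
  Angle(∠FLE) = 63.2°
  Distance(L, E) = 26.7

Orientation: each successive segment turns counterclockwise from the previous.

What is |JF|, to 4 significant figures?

20.87

J is at the origin; JK runs at 14.9° with length 25.4, so K = (24.55, 6.531). ∠JKD = 77.1° gives KD at 117.8° from the x-axis; with |KD| = 14.6, D = (17.74, 19.45). ∠KDG = 59.9° gives DG at -122.1° from the x-axis; with |DG| = 24.0, G = (4.983, -0.8849). ∠DGF = 41.9° gives GF at 16.00° from the x-axis; with |GF| = 16.2, F = (20.56, 3.580). Then |JF| = |F − J| = 20.87.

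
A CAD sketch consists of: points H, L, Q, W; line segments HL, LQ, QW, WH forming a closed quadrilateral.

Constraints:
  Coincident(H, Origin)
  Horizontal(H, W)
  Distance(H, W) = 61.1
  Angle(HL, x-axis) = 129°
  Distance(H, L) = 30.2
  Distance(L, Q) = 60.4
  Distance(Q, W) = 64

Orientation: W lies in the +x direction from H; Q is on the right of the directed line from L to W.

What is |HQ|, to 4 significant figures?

32.20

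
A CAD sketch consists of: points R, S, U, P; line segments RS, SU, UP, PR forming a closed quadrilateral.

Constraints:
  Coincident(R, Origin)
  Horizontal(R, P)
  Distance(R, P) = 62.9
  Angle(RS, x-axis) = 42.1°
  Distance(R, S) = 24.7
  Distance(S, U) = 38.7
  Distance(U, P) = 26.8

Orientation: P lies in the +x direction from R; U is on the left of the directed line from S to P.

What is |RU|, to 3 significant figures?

61.6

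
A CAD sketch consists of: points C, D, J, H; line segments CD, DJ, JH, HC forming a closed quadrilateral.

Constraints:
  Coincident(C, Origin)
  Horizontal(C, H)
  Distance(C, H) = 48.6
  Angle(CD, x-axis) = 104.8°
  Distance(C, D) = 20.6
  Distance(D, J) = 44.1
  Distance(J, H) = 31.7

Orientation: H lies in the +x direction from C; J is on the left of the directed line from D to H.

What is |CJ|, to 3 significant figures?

48.1

Checks: |DJ| = 44.10 ✓; |JH| = 31.70 ✓.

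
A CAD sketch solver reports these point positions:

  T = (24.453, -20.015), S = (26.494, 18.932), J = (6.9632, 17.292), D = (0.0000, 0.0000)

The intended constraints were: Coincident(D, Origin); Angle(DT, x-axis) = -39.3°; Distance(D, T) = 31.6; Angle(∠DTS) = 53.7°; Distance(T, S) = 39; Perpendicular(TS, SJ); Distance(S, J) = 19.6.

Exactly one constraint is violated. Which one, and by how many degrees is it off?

Perpendicular(TS, SJ) — off by 7.80°.

D = (0.00, 0.00) ✓; DT at -39.30° ✓; |DT| = 31.60 ✓; ∠DTS = 53.70° ✓; |TS| = 39.00 ✓; ∠(TS, SJ) = 97.80° ✗; |SJ| = 19.60 ✓.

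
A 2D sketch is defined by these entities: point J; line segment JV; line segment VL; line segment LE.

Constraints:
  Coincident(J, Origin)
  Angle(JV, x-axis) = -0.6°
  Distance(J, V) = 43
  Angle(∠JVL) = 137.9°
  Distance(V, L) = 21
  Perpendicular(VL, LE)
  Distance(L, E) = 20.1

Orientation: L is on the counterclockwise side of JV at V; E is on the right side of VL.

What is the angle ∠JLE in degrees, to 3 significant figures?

119°

∠JVL = 137.9°, so VL runs at -0.6° + (180° − 137.9°) = 41.5° from the x-axis; with |VL| = 21.0, L = V + 21.0·(cos 41.5°, sin 41.5°) = (58.7, 13.5). VL is perpendicular to LE; with |LE| = 20.1 on the right of VL, E = L + 20.1·(0.663, -0.749) = (72.0, -1.59). Then cos ∠JLE = LJ·LE / (|LJ||LE|), giving 119°.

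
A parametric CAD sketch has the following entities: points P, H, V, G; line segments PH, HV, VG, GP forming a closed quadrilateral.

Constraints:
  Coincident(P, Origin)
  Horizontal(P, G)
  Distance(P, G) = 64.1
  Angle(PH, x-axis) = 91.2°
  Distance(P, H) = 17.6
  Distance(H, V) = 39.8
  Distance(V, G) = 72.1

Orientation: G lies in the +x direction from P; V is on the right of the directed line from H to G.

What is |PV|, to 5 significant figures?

22.451

Checks: |HV| = 39.80 ✓; |VG| = 72.10 ✓.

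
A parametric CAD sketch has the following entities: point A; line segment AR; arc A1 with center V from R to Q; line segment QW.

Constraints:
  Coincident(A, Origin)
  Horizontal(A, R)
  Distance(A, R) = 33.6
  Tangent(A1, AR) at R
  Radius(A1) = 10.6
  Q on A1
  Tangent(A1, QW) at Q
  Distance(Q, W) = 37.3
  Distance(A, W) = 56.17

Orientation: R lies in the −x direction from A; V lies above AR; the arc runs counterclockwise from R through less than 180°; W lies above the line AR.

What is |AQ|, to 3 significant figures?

26.0

A is at the origin; A and R share the same y with |AR| = 33.6 and R on the −x side, so R = (-33.6, 0.00). Since A1 is tangent to AR there, VR ⟂ AR, so V = R + (0, 10.6) = (-33.6, 10.6). Since VQ ⟂ QW (tangency), |VW| = √(10.6² + 37.3²) = 38.8 regardless of where Q sits on A1. So W lies on both circle(A, 56.17) and circle(V, 38.8); the above-AR intersection is W = (-27.6, 48.9). Q is the foot of the tangent from W: Q = (-23.1, 11.9).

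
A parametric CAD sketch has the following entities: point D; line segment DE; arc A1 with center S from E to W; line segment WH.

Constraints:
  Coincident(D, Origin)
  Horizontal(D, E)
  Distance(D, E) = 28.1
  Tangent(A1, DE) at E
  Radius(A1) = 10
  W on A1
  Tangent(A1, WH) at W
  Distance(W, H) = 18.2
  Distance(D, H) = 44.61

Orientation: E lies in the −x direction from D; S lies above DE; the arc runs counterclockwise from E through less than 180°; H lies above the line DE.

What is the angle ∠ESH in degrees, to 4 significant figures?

166.9°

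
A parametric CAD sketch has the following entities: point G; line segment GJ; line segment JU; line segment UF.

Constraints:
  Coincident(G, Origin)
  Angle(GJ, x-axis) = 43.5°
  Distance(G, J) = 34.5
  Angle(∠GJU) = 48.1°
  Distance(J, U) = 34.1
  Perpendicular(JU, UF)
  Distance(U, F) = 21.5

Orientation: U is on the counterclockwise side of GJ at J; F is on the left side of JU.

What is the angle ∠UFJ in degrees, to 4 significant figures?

57.77°

G is at the origin; GJ runs at 43.5° with length 34.5, so J = 34.5·(cos 43.5°, sin 43.5°) = (25.03, 23.75). ∠GJU = 48.1°, so JU runs at 43.5° + (180° − 48.1°) = 175.4° from the x-axis; with |JU| = 34.1, U = J + 34.1·(cos 175.4°, sin 175.4°) = (-8.965, 26.48). JU is perpendicular to UF; with |UF| = 21.5 on the left of JU, F = U + 21.5·(-0.08020, -0.9968) = (-10.69, 5.052). Then cos ∠UFJ = FU·FJ / (|FU||FJ|), giving 57.77°.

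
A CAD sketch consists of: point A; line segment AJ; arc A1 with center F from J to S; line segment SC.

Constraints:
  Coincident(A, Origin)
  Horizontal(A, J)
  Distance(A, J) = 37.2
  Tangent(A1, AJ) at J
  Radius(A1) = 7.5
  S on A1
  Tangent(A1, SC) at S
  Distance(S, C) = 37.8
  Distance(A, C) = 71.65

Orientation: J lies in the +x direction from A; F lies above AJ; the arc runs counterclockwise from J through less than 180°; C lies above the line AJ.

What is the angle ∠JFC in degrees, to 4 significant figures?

142.4°

Checks: A = (0.00, 0.00) ✓; |FS| = 7.500 ✓; ∠(FS, SC) = 90.00° ✓; |SC| = 37.80 ✓; |AC| = 71.65 ✓.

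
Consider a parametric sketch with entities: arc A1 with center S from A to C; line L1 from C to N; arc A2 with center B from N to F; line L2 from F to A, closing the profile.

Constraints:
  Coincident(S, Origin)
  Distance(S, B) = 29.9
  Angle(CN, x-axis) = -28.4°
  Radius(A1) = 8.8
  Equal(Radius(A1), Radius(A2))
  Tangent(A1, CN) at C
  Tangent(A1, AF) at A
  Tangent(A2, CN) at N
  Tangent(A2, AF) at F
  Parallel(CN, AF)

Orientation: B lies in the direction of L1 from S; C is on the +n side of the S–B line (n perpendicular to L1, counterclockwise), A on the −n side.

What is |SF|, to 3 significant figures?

31.2

The slot axis is L1's direction at -28.4°, so u = (cos -28.4°, sin -28.4°) = (0.880, -0.476) and n = (−sin -28.4°, cos -28.4°) = (0.476, 0.880). S is at the origin and B lies 29.9 along u from S, so B = 29.9·u = (26.3, -14.2). Tangency of A1 to both parallel lines with radius 8.8 puts C and A at S ± 8.8·n: C = (4.19, 7.74), A = (-4.19, -7.74). Equal radii place N and F the same way about B: N = B + 8.8·n = (30.5, -6.48), F = B − 8.8·n = (22.1, -22.0). Then |SF| = |F − S| = 31.2.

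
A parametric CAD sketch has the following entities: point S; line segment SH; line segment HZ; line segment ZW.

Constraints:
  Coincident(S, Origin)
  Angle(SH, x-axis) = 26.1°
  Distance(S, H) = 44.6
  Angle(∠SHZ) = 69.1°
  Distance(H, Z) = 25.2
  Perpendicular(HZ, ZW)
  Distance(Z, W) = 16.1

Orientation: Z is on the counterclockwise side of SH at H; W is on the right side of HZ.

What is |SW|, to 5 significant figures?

58.508

∠SHZ = 69.1°, so HZ runs at 26.1° + (180° − 69.1°) = 137.00° from the x-axis; with |HZ| = 25.2, Z = H + 25.2·(cos 137.00°, sin 137.00°) = (21.622, 36.808). The perpendicularity gives ZW at right angles to HZ; with |ZW| = 16.1 on the right of HZ, W = Z + 16.1·(0.68200, 0.73135) = (32.602, 48.582). Then |SW| = |W − S| = 58.508.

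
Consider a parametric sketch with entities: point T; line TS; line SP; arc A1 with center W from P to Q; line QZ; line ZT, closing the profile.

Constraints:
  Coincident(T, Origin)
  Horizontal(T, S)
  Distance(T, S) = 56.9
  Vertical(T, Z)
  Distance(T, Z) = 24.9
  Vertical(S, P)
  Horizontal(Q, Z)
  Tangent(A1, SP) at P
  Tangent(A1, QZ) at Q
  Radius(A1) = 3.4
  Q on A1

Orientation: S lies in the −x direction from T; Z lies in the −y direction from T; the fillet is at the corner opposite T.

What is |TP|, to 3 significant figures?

60.8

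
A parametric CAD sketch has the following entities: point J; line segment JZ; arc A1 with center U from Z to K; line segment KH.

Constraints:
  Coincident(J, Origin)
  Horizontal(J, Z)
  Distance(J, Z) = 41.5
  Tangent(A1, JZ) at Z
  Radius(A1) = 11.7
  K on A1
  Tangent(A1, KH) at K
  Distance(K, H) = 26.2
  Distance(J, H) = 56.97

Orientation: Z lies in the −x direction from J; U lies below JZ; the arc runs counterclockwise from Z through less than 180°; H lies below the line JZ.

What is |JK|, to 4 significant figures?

54.65

Checks: J.y = 0.00, Z.y = 0.00 ✓; |UK| = 11.70 ✓; ∠(UK, KH) = 90.00° ✓; |KH| = 26.20 ✓; |JH| = 56.97 ✓.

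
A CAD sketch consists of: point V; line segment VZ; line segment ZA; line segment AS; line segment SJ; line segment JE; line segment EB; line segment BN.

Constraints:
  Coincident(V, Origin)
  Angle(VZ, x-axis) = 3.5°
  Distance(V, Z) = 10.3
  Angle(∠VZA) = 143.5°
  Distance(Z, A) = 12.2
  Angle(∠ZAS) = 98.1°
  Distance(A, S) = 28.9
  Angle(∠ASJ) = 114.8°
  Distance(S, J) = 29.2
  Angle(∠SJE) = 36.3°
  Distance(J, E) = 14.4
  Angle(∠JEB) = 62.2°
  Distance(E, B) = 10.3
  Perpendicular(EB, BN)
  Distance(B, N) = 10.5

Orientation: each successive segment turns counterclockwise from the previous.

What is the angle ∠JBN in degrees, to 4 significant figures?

15.71°

V is at the origin; VZ runs at 3.5° with length 10.3, so Z = (10.28, 0.6288). ∠VZA = 143.5° gives ZA at 40.00° from the x-axis; with |ZA| = 12.2, A = (19.63, 8.471). ∠ZAS = 98.1° gives AS at 121.9° from the x-axis; with |AS| = 28.9, S = (4.355, 33.01). ∠ASJ = 114.8° gives SJ at -172.9° from the x-axis; with |SJ| = 29.2, J = (-24.62, 29.40). ∠SJE = 36.3° gives JE at -29.20° from the x-axis; with |JE| = 14.4, E = (-12.05, 22.37). ∠JEB = 62.2° gives EB at 88.60° from the x-axis; with |EB| = 10.3, B = (-11.80, 32.67). EB is perpendicular to BN, so BN runs at 178.6°; with |BN| = 10.5, N = (-22.30, 32.93). Then cos ∠JBN = BJ·BN / (|BJ||BN|), giving 15.71°.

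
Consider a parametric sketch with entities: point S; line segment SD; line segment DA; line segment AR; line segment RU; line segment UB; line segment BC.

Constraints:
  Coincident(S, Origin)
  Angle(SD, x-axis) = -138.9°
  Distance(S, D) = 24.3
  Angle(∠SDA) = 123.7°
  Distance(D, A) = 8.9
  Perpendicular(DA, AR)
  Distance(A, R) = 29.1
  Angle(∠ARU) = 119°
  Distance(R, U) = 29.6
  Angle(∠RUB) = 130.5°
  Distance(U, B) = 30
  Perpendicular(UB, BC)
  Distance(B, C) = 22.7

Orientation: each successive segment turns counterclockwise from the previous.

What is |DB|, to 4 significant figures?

55.84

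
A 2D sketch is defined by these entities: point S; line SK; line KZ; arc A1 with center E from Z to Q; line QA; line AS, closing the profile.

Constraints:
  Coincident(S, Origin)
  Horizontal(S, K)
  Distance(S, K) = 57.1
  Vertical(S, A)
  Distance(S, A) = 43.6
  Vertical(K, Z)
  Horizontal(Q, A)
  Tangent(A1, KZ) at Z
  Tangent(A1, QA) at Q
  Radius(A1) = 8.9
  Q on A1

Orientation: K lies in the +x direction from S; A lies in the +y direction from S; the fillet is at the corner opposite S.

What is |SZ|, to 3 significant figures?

66.8

S is at the origin; S and K share the same y with |SK| = 57.1 and K on the +x side, so K = (57.1, 0.00). SA is vertical with |SA| = 43.6 and A on the +y side, so A = (0.00, 43.6). The virtual corner opposite S is at (57.1, 43.6). The tangent condition forces EZ to be normal to KZ and the tangent condition forces EQ to be normal to QA, with radius 8.9, so the center E sits 8.9 in from both sides at E = (48.2, 34.7). That places the tangent points at Z = (57.1, 34.7) on KZ and Q = (48.2, 43.6) on QA. Then |SZ| = |Z − S| = 66.8.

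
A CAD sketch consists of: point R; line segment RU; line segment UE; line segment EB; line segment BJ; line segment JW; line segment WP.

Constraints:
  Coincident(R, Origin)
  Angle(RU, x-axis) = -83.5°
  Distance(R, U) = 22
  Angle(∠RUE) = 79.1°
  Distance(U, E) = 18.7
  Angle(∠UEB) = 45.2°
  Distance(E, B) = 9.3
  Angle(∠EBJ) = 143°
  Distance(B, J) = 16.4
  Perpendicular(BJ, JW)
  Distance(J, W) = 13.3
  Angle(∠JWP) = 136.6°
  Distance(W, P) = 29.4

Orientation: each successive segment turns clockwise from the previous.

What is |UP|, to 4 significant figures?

30.30

R is at the origin; RU runs at -83.5° with length 22.0, so U = (2.490, -21.86). ∠RUE = 79.1° gives UE at 175.6° from the x-axis; with |UE| = 18.7, E = (-16.15, -20.42). ∠UEB = 45.2° gives EB at 40.80° from the x-axis; with |EB| = 9.3, B = (-9.114, -14.35). ∠EBJ = 143.0° gives BJ at 3.800° from the x-axis; with |BJ| = 16.4, J = (7.250, -13.26). BJ ⟂ JW, so JW runs at -86.20°; with |JW| = 13.3, W = (8.131, -26.53). ∠JWP = 136.6° gives WP at -129.6° from the x-axis; with |WP| = 29.4, P = (-10.61, -49.18). Then |UP| = |P − U| = 30.30.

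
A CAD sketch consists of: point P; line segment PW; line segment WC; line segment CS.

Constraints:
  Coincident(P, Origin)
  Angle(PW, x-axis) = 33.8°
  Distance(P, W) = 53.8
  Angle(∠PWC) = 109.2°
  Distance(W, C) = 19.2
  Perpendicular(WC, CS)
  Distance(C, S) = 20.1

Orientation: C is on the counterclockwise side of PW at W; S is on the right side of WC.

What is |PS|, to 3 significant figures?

79.9

P is at the origin; PW runs at 33.8° with length 53.8, so W = 53.8·(cos 33.8°, sin 33.8°) = (44.7, 29.9). ∠PWC = 109.2°, so WC runs at 33.8° + (180° − 109.2°) = 105° from the x-axis; with |WC| = 19.2, C = W + 19.2·(cos 105°, sin 105°) = (39.9, 48.5). WC is perpendicular to CS; with |CS| = 20.1 on the right of WC, S = C + 20.1·(0.968, 0.252) = (59.3, 53.6). Then |PS| = |S − P| = 79.9.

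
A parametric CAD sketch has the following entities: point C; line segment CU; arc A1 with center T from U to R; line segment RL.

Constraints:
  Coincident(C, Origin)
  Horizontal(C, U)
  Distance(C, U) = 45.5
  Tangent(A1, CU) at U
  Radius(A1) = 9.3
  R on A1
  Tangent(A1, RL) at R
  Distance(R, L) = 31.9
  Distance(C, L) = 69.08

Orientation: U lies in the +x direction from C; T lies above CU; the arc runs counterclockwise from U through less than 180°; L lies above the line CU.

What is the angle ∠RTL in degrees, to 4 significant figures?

73.75°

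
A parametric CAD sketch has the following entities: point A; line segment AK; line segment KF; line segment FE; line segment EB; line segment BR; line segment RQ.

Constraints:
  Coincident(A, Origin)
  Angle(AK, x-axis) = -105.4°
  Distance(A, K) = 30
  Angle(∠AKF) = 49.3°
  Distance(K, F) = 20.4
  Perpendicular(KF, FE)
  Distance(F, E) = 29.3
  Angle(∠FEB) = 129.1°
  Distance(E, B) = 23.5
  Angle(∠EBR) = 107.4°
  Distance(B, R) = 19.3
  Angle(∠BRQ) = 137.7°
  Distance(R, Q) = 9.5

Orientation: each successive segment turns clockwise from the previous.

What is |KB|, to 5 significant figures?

44.174

A is at the origin; AK runs at -105.4° with length 30.0, so K = (-7.9667, -28.923). ∠AKF = 49.3° gives KF at 123.90° from the x-axis; with |KF| = 20.4, F = (-19.345, -11.991). KF ⟂ FE, so FE runs at 33.900°; with |FE| = 29.3, E = (4.9747, 4.3513). ∠FEB = 129.1° gives EB at -17.000° from the x-axis; with |EB| = 23.5, B = (27.448, -2.5194). Then |KB| = |B − K| = 44.174.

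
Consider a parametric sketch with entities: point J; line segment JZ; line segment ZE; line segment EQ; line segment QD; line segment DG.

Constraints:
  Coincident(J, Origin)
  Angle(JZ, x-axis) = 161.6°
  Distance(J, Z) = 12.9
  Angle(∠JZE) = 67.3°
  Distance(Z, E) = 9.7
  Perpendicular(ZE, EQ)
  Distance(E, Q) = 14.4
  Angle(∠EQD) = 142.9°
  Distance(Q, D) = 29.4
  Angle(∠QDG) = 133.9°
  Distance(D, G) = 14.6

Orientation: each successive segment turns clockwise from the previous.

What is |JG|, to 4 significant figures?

39.02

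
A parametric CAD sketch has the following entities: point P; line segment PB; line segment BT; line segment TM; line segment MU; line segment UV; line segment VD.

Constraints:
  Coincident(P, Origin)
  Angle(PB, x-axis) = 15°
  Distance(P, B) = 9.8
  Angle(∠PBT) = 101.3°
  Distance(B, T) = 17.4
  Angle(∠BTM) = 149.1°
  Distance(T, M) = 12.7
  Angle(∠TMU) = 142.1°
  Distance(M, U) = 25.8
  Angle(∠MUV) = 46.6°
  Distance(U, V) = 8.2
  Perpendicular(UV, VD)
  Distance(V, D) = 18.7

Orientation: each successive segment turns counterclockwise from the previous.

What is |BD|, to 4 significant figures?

38.47

∠MUV = 46.6° gives UV at -64.10° from the x-axis; with |UV| = 8.2, V = (-19.89, 30.74). UV ⟂ VD, so VD runs at 25.90°; with |VD| = 18.7, D = (-3.071, 38.90). Then |BD| = |D − B| = 38.47.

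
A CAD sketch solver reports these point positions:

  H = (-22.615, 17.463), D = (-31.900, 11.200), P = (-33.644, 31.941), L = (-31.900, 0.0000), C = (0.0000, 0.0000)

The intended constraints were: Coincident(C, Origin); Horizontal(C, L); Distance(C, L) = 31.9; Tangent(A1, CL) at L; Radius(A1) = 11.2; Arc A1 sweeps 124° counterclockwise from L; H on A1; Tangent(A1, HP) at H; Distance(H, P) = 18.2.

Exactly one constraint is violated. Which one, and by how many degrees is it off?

Tangent(A1, HP) at H — off by 3.30°.

C = (0.00, 0.00) ✓; C.y = 0.00, L.y = 0.00 ✓; |CL| = 31.90 ✓; ∠(DL, LC) = 90.00° ✓; |DL| = 11.20 ✓; bearing(D→H) − bearing(D→L) = 124.0° ✓; |DH| = 11.20 ✓; ∠(DH, HP) = 86.70° ✗; |HP| = 18.20 ✓.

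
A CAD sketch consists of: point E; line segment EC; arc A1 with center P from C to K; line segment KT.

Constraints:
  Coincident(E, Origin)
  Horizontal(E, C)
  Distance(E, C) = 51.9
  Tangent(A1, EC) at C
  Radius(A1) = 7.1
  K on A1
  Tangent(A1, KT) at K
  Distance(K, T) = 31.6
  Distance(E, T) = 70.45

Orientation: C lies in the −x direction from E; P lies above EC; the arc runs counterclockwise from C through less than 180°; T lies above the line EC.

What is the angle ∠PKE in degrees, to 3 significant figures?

142°

Checks: ∠(PC, CE) = 90.00° ✓; |PK| = 7.100 ✓; ∠(PK, KT) = 90.00° ✓; |KT| = 31.60 ✓; |ET| = 70.45 ✓.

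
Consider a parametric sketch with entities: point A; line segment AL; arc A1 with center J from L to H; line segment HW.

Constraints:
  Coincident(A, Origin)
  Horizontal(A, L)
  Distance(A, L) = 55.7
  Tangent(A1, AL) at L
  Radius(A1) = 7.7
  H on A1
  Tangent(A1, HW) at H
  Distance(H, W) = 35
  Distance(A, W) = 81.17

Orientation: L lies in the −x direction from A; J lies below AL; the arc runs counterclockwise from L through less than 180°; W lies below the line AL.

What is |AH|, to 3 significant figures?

63.5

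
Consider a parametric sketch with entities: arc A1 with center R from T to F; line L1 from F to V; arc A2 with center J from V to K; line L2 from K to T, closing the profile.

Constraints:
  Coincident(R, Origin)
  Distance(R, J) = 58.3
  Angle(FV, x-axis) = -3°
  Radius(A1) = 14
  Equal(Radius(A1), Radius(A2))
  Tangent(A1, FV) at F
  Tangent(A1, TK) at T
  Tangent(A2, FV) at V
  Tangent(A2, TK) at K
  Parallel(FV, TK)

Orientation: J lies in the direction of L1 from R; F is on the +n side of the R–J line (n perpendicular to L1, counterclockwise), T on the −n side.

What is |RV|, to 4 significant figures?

59.96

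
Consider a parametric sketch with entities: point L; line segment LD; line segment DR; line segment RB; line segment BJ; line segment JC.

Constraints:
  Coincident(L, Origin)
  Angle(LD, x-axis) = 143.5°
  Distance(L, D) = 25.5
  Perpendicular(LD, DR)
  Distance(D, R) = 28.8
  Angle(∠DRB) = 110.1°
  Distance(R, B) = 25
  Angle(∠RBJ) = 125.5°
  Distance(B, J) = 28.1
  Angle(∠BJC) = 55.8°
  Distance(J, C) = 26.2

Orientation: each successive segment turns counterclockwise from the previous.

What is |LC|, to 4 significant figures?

12.38

∠RBJ = 125.5° gives BJ at -2.100° from the x-axis; with |BJ| = 28.1, J = (4.214, -29.88). ∠BJC = 55.8° gives JC at 122.1° from the x-axis; with |JC| = 26.2, C = (-9.709, -7.689). Then |LC| = |C − L| = 12.38.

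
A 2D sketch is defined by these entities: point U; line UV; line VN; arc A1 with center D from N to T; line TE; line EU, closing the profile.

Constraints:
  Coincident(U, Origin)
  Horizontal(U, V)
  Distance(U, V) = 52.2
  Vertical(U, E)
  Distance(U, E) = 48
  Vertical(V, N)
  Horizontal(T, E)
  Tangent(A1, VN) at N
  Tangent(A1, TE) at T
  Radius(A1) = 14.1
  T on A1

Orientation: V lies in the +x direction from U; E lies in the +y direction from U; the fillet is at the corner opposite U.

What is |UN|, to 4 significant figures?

62.24

U is at the origin; U and V share the same y with |UV| = 52.2 and V on the +x side, so V = (52.20, 0.000). UE is vertical with |UE| = 48.0 and E on the +y side, so E = (0.000, 48.00). The virtual corner opposite U is at (52.20, 48.00). Since A1 is tangent to VN there, DN ⟂ VN and tangency of A1 to TE means the radius DT is perpendicular to TE, with radius 14.1, so the center D sits 14.1 in from both sides at D = (38.10, 33.90). That places the tangent points at N = (52.20, 33.90) on VN and T = (38.10, 48.00) on TE. Then |UN| = |N − U| = 62.24.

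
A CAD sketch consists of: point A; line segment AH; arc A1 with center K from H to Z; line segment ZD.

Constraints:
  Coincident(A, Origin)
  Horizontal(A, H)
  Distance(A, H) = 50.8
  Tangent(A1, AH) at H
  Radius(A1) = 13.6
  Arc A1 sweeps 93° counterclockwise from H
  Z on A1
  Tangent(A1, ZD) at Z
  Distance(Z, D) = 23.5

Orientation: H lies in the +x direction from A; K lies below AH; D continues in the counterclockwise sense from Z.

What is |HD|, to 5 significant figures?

39.747

A is at the origin; A and H share the same y with |AH| = 50.8 and H on the +x side, so H = (50.800, 0.0000). Since A1 is tangent to AH there, KH ⟂ AH, so K = H + (0, -13.6) = (50.800, -13.600). On A1, H sits at bearing 90° from K; a 93° counterclockwise sweep puts Z at bearing 183°, so Z = K + 13.6·(cos 183°, sin 183°) = (37.219, -14.312). A1 meets ZD tangentially, so KZ is at right angles to ZD, so ZD runs along (−sin 183°, cos 183°); with |ZD| = 23.5, D = (38.449, -37.780). Then |HD| = |D − H| = 39.747.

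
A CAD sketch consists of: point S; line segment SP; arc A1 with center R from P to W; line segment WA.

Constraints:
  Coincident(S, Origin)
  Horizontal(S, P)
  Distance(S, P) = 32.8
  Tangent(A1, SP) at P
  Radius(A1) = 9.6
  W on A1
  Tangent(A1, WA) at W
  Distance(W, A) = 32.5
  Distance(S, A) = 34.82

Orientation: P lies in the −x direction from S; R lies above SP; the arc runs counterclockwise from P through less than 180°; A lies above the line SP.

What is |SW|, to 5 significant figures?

24.866

S is at the origin; SP is horizontal with |SP| = 32.8 and P on the −x side, so P = (-32.800, 0.0000). A1 meets SP tangentially, so RP is at right angles to SP, so R = P + (0, 9.6) = (-32.800, 9.6000). Since RW ⟂ WA (tangency), |RA| = √(9.6² + 32.5²) = 33.888 regardless of where W sits on A1. So A lies on both circle(S, 34.82) and circle(R, 33.888); the above-SP intersection is A = (-8.9305, 33.655). W is the foot of the tangent from A: W = (-24.349, 5.0456).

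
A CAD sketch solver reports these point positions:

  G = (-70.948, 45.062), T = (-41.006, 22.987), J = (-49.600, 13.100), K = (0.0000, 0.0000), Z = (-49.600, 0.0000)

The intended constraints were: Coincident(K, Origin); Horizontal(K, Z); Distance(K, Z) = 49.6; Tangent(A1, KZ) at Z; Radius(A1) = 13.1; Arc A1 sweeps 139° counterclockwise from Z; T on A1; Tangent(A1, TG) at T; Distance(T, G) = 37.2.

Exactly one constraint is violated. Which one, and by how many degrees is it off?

Tangent(A1, TG) at T — off by 4.60°.

K = (0.00, 0.00) ✓; K.y = 0.00, Z.y = 0.00 ✓; |KZ| = 49.60 ✓; ∠(JZ, ZK) = 90.00° ✓; |JZ| = 13.10 ✓; bearing(J→T) − bearing(J→Z) = 139.0° ✓; |JT| = 13.10 ✓; ∠(JT, TG) = 85.40° ✗; |TG| = 37.20 ✓.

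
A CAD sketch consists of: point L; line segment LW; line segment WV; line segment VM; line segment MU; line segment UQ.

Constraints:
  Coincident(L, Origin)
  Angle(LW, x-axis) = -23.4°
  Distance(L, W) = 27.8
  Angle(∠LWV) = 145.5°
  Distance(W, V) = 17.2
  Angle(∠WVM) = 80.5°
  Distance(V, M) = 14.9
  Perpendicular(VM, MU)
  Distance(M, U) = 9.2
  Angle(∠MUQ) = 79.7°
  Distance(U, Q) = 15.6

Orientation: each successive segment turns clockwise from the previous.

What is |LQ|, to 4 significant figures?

38.00

L is at the origin; LW runs at -23.4° with length 27.8, so W = (25.51, -11.04). ∠LWV = 145.5° gives WV at -57.90° from the x-axis; with |WV| = 17.2, V = (34.65, -25.61). ∠WVM = 80.5° gives VM at -157.4° from the x-axis; with |VM| = 14.9, M = (20.90, -31.34). VM is perpendicular to MU, so MU runs at 112.6°; with |MU| = 9.2, U = (17.36, -22.84). ∠MUQ = 79.7° gives UQ at 12.30° from the x-axis; with |UQ| = 15.6, Q = (32.60, -19.52). Then |LQ| = |Q − L| = 38.00.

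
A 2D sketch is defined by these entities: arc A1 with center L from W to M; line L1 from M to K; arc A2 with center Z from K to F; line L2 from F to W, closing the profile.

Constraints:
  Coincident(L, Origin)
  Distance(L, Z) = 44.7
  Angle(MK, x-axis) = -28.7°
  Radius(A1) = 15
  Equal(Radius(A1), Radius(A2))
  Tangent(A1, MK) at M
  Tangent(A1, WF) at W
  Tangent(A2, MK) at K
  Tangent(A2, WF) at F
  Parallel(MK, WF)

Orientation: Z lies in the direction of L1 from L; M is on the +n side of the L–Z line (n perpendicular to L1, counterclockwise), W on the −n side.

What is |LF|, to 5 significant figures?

47.150

The slot axis is L1's direction at -28.7°, so u = (cos -28.7°, sin -28.7°) = (0.87715, -0.48022) and n = (−sin -28.7°, cos -28.7°) = (0.48022, 0.87715). L is at the origin and Z lies 44.7 along u from L, so Z = 44.7·u = (39.208, -21.466). Tangency of A1 to both parallel lines with radius 15.0 puts M and W at L ± 15.0·n: M = (7.2034, 13.157), W = (-7.2034, -13.157). Equal radii place K and F the same way about Z: K = Z + 15.0·n = (46.412, -8.3088), F = Z − 15.0·n = (32.005, -34.623). Then |LF| = |F − L| = 47.150.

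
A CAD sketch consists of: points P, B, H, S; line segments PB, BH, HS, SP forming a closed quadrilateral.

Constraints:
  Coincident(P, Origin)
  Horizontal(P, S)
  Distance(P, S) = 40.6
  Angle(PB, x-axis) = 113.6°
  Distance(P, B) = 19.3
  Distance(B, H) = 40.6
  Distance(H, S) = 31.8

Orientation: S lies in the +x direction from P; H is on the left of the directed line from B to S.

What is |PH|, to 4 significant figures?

43.24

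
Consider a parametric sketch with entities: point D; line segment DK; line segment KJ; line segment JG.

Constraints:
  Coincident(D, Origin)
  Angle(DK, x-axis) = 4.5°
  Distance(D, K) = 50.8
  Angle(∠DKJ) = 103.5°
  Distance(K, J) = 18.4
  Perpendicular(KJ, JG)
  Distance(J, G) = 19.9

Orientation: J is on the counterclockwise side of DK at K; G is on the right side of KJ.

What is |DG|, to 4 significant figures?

75.61

∠DKJ = 103.5°, so KJ runs at 4.5° + (180° − 103.5°) = 81.00° from the x-axis; with |KJ| = 18.4, J = K + 18.4·(cos 81.00°, sin 81.00°) = (53.52, 22.16). The perpendicularity gives JG at right angles to KJ; with |JG| = 19.9 on the right of KJ, G = J + 19.9·(0.9877, -0.1564) = (73.18, 19.05). Then |DG| = |G − D| = 75.61.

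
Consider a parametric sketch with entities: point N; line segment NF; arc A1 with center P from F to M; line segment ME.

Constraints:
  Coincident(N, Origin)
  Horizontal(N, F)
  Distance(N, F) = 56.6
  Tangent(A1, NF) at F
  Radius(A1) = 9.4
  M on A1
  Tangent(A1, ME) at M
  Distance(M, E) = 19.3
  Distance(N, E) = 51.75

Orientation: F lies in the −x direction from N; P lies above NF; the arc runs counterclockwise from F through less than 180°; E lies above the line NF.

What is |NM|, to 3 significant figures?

48.0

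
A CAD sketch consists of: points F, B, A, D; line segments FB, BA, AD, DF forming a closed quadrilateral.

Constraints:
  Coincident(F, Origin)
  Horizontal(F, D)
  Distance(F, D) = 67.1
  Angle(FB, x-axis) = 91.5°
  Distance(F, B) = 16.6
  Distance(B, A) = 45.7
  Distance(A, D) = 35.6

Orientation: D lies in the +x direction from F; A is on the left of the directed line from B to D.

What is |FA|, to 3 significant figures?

51.7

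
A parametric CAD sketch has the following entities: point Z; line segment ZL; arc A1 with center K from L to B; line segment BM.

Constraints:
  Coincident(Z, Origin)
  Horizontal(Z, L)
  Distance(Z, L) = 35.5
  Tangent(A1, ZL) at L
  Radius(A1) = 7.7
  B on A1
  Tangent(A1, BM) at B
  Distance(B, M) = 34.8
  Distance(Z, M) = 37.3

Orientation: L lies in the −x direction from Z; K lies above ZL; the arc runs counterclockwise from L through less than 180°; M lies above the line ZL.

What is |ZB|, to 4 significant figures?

28.96

Checks: |KB| = 7.700 ✓; ∠(KB, BM) = 90.00° ✓; |BM| = 34.80 ✓; |ZM| = 37.30 ✓.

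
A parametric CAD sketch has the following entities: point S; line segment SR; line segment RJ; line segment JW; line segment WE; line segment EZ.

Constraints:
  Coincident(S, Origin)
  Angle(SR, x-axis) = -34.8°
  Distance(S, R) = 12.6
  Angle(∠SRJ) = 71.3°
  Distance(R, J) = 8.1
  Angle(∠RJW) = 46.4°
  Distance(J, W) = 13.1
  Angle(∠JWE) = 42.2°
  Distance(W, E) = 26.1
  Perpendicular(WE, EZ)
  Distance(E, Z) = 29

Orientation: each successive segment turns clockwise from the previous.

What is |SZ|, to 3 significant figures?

37.2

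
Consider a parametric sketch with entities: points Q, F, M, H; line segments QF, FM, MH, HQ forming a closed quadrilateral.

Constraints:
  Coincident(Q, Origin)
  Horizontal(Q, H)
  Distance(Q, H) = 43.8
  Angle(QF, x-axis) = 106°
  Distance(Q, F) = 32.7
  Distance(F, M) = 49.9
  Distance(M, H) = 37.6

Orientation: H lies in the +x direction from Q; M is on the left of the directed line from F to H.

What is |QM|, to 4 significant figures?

55.18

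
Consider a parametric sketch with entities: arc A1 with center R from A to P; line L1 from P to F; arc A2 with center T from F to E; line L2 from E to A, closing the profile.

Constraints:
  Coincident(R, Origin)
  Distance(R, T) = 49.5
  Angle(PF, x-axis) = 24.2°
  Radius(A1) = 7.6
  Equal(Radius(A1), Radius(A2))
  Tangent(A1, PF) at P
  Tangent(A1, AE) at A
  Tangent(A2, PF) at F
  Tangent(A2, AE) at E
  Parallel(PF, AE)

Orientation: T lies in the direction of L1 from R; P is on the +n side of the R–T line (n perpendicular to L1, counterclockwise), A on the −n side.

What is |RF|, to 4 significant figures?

50.08

The slot axis is L1's direction at 24.2°, so u = (cos 24.2°, sin 24.2°) = (0.9121, 0.4099) and n = (−sin 24.2°, cos 24.2°) = (-0.4099, 0.9121). R is at the origin and T lies 49.5 along u from R, so T = 49.5·u = (45.15, 20.29). Tangency of A1 to both parallel lines with radius 7.6 puts P and A at R ± 7.6·n: P = (-3.115, 6.932), A = (3.115, -6.932). Equal radii place F and E the same way about T: F = T + 7.6·n = (42.03, 27.22), E = T − 7.6·n = (48.27, 13.36). Then |RF| = |F − R| = 50.08.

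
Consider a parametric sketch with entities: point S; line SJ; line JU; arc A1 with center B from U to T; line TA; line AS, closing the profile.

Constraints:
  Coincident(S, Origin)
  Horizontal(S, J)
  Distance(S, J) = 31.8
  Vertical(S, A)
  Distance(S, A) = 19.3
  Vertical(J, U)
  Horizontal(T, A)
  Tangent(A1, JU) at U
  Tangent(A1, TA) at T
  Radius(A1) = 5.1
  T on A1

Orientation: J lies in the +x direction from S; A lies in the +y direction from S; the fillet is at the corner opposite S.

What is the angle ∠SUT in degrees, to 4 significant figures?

69.06°

S is at the origin; S and J share the same y with |SJ| = 31.8 and J on the +x side, so J = (31.80, 0.000). S and A share the same x with |SA| = 19.3 and A on the +y side, so A = (0.000, 19.30). The virtual corner opposite S is at (31.80, 19.30). Since A1 is tangent to JU there, BU ⟂ JU and since A1 is tangent to TA there, BT ⟂ TA, with radius 5.1, so the center B sits 5.1 in from both sides at B = (26.70, 14.20). That places the tangent points at U = (31.80, 14.20) on JU and T = (26.70, 19.30) on TA. Then cos ∠SUT = US·UT / (|US||UT|), giving 69.06°.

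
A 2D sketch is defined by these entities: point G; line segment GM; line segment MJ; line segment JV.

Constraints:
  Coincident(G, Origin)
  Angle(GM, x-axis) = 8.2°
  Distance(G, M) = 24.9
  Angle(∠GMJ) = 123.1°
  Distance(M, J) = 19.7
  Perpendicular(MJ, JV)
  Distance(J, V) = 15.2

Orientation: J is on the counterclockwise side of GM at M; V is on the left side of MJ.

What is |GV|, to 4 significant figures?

33.78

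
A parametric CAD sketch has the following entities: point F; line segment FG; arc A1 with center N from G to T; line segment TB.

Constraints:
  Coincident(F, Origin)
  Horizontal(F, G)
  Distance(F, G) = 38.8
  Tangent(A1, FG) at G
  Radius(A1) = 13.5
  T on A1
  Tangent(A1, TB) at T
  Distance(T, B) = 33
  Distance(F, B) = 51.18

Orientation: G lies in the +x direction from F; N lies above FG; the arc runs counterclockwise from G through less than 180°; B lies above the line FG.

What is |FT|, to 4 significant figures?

53.30

F is at the origin; FG is horizontal with |FG| = 38.8 and G on the +x side, so G = (38.80, 0.000). Since A1 is tangent to FG there, NG ⟂ FG, so N = G + (0, 13.5) = (38.80, 13.50). Since NT ⟂ TB (tangency), |NB| = √(13.5² + 33.0²) = 35.65 regardless of where T sits on A1. So B lies on both circle(F, 51.18) and circle(N, 35.65); the above-FG intersection is B = (23.26, 45.59). T is the foot of the tangent from B: T = (47.82, 23.55).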